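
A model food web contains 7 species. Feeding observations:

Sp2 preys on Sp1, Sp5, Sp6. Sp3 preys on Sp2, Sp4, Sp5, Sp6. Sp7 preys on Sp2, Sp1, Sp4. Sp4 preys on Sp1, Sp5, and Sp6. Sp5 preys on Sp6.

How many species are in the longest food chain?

4 species

One longest chain: Sp6 → Sp5 → Sp4 → Sp7.
It has 4 species and 3 links.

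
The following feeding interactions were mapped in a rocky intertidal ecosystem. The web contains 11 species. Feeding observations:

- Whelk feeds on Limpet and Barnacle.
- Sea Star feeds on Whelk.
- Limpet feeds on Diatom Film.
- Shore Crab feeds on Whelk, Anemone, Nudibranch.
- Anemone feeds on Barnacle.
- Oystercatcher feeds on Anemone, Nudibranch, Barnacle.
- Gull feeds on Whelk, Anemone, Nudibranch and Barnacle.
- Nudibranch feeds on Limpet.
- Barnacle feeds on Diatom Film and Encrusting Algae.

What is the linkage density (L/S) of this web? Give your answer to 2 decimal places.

L/S = 1.64

There are L = 18 links among S = 11 species.
L/S = 18/11 = 1.6364 ≈ 1.64.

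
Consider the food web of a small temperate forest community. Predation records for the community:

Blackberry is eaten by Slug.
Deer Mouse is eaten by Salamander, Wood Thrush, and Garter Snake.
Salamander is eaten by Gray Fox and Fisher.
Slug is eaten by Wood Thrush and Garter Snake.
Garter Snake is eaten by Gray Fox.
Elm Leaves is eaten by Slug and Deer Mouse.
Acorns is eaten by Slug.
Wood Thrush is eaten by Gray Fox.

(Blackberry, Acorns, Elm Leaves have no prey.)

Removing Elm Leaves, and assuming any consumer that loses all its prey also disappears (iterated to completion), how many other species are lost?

Remove Elm Leaves.
Round 1: Deer Mouse (all prey gone) → extinct.
Round 2: Salamander (all prey gone) → extinct.
Round 3: Fisher (all prey gone) → extinct.
No further losses. Total secondary extinctions: 3.

3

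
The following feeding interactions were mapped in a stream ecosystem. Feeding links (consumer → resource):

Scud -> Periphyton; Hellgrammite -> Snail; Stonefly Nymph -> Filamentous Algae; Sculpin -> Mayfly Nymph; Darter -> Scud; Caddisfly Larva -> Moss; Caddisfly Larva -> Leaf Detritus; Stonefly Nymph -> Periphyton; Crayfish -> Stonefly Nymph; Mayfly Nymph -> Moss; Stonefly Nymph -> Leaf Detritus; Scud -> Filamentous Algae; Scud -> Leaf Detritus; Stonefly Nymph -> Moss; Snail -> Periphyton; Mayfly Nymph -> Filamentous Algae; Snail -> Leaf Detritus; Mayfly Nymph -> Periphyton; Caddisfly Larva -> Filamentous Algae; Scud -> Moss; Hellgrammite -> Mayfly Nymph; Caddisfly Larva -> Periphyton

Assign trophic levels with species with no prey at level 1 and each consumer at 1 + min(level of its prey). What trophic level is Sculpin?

Moss has no prey (basal) → level 1.
Mayfly Nymph eats Moss → level 2.
Sculpin eats Mayfly Nymph → level 3.
No prey of Sculpin is below level 2, so 3 is the minimum.

Trophic level 3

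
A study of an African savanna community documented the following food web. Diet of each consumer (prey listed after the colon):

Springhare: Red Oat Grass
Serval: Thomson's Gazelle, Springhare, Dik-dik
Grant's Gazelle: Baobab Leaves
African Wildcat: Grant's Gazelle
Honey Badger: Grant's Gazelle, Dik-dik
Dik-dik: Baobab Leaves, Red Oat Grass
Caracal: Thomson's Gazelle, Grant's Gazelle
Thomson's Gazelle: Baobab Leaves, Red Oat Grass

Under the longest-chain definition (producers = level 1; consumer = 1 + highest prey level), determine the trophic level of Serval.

Trophic level 3

Baobab Leaves is a producer → level 1.
Thomson's Gazelle eats Baobab Leaves (level 1); other prey at levels: Red Oat Grass 1 → level 2.
Serval eats Thomson's Gazelle (level 2); other prey at levels: Springhare 2, Dik-dik 2 → level 3.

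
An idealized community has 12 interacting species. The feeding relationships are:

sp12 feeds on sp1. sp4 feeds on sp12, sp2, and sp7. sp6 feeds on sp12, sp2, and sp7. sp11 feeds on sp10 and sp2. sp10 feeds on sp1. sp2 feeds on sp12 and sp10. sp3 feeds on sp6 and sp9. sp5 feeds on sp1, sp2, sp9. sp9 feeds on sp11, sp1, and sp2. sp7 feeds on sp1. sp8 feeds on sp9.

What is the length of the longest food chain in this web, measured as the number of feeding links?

5 links

One longest chain: sp1 → sp12 → sp2 → sp11 → sp9 → sp3.
It has 6 species and 5 links.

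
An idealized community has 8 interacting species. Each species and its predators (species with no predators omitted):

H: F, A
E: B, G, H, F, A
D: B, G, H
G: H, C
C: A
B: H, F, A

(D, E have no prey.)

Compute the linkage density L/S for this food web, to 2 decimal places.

L/S = 2.00

There are L = 16 links among S = 8 species.
L/S = 16/8 = 2.0000 ≈ 2.00.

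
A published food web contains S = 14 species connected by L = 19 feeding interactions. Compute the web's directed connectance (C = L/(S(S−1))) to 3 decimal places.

The web has S = 14 species and L = 19 feeding links.
C = L / (S(S−1)) = 19 / 182 = 0.1044 ≈ 0.104.

C = 0.104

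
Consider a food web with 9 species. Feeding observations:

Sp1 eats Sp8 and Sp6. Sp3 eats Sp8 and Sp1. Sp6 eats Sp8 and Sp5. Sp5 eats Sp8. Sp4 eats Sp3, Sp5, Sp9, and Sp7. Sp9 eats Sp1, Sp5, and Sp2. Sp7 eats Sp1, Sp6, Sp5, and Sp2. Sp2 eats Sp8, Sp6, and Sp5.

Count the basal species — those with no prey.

1

Basal species (no prey listed): Sp8.
Count: 1.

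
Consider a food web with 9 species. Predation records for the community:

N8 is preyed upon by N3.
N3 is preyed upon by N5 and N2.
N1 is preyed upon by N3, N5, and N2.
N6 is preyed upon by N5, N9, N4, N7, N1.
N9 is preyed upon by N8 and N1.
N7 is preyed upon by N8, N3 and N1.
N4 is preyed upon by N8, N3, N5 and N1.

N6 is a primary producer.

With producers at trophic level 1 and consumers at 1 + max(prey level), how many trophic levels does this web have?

5

Producers (level 1): N6.
N6 → N9 → N8 → N3 → N5 gives N5 level 5.
No species has a prey at level 5, so no species reaches level 6.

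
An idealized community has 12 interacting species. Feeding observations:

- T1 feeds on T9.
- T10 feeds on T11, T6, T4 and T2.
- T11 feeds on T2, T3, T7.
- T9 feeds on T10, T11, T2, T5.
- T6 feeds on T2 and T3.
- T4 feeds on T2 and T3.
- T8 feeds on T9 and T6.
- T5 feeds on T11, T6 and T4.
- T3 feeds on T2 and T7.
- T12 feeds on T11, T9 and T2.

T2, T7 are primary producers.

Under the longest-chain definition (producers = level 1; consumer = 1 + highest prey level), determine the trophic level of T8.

T2 is a producer → level 1.
T3 eats T2 (level 1); other prey at levels: T7 1 → level 2.
T11 eats T3 (level 2); other prey at levels: T2 1, T7 1 → level 3.
T5 eats T11 (level 3); other prey at levels: T4 3, T6 3 → level 4.
T9 eats T5 (level 4); other prey at levels: T2 1, T11 3, T10 4 → level 5.
T8 eats T9 (level 5); other prey at levels: T6 3 → level 6.

Trophic level 6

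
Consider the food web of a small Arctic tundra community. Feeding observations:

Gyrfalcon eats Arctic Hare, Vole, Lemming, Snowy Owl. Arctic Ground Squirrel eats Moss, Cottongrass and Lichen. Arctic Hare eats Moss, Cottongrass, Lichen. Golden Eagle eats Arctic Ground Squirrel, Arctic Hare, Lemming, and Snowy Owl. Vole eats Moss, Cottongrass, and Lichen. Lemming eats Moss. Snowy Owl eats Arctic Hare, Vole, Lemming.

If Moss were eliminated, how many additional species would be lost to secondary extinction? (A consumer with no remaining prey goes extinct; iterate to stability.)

Remove Moss.
Round 1: Lemming (all prey gone) → extinct.
No further losses. Total secondary extinctions: 1.

1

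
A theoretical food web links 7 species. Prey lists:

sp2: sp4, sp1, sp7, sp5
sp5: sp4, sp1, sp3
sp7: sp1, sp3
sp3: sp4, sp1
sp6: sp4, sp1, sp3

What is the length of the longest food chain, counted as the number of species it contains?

One longest chain: sp4 → sp3 → sp7 → sp2.
It has 4 species and 3 links.

4 species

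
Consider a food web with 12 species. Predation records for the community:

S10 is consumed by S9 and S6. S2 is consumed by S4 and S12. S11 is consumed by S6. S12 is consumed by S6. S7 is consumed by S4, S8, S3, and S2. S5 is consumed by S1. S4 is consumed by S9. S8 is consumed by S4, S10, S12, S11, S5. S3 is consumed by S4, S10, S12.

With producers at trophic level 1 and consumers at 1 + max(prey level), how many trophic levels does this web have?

4

Producers (level 1): S7.
S7 → S3 → S10 → S9 gives S9 level 4.
No species has a prey at level 4, so no species reaches level 5.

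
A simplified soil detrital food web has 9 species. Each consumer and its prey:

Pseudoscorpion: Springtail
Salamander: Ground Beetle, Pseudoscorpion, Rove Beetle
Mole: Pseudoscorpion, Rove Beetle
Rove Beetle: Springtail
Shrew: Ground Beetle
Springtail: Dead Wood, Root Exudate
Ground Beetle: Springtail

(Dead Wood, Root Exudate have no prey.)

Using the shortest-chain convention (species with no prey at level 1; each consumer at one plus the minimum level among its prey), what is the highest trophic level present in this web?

Basal resources (level 1): Dead Wood, Root Exudate.
Following each consumer down to its lowest-level prey: Dead Wood → Springtail → Ground Beetle → Salamander (levels 1 through 4).
All prey of Salamander (Ground Beetle 3, Pseudoscorpion 3, Rove Beetle 3) are at level 3 or above, so Salamander is at level 1 + 3 = 4.
Every consumer has at least one prey at level 3 or below, so none exceeds level 4.

4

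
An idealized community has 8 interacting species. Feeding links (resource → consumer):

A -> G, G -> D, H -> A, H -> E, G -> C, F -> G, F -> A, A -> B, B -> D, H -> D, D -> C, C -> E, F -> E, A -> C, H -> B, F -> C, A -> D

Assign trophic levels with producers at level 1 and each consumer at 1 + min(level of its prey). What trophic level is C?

F is a producer → level 1.
C eats F → level 2.

Trophic level 2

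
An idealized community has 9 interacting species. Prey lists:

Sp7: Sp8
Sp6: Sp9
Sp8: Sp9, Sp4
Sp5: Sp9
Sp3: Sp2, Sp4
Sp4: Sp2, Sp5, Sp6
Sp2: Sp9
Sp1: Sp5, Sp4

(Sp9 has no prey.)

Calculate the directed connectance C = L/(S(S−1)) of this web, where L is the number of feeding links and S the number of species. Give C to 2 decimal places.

C = 0.18

The web has S = 9 species and L = 13 feeding links.
C = L / (S(S−1)) = 13 / 72 = 0.1806 ≈ 0.18.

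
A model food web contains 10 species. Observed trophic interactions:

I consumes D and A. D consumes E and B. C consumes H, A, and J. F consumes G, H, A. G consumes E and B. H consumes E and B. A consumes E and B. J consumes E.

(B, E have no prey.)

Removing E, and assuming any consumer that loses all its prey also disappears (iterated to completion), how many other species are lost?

Remove E.
Round 1: J (all prey gone) → extinct.
No further losses. Total secondary extinctions: 1.

1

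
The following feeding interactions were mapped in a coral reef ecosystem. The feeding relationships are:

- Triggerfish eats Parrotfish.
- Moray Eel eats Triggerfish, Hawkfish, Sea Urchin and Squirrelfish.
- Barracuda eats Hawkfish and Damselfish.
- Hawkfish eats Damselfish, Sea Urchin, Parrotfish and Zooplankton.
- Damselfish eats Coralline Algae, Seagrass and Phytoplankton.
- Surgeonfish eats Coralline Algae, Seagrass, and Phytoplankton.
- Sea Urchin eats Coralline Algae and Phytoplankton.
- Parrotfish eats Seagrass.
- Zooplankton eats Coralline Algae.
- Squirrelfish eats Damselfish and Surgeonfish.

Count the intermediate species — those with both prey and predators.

8

Intermediate species (has both prey and predators): Damselfish, Sea Urchin, Parrotfish, Surgeonfish, Zooplankton, Squirrelfish, Triggerfish, Hawkfish.
Count: 8.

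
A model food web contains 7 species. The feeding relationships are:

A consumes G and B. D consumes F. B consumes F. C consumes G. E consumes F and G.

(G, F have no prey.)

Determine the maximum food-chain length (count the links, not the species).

One longest chain: F → B → A.
It has 3 species and 2 links.

2 links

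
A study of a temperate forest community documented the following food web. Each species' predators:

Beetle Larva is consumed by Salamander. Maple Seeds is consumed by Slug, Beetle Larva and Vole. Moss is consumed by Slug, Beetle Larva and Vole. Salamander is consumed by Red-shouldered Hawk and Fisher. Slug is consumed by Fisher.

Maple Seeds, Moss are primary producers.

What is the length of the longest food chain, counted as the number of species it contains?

One longest chain: Maple Seeds → Beetle Larva → Salamander → Red-shouldered Hawk.
It has 4 species and 3 links.

4 species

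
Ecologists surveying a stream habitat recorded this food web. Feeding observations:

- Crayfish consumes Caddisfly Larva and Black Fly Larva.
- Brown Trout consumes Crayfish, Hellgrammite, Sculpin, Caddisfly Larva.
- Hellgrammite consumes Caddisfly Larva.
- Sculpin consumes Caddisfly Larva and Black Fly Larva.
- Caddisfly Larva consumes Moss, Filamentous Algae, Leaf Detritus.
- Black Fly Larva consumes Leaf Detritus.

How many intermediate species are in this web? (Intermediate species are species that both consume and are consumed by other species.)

Intermediate species (has both prey and predators): Caddisfly Larva, Black Fly Larva, Hellgrammite, Crayfish, Sculpin.
Count: 5.

5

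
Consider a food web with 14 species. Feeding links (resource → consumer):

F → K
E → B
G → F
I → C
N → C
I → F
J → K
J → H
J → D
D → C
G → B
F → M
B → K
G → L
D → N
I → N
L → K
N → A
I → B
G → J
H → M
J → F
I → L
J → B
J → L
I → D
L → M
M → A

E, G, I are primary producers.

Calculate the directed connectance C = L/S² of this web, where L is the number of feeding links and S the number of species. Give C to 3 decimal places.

The web has S = 14 species and L = 28 feeding links.
C = L / S² = 28 / 196 = 0.1429 ≈ 0.143.

C = 0.143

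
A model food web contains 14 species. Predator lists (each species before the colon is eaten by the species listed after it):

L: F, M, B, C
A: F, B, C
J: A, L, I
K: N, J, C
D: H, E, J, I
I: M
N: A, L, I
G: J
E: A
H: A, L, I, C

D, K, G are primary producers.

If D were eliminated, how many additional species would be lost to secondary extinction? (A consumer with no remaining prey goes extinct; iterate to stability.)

Remove D.
Round 1: H (all prey gone), E (all prey gone) → extinct.
No further losses. Total secondary extinctions: 2.

2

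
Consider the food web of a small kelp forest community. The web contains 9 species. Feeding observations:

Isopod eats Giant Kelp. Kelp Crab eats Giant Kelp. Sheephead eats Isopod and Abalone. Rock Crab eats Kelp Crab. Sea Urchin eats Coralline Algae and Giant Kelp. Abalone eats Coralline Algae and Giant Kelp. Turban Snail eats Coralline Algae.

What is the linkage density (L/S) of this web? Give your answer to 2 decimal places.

There are L = 10 links among S = 9 species.
L/S = 10/9 = 1.1111 ≈ 1.11.

L/S = 1.11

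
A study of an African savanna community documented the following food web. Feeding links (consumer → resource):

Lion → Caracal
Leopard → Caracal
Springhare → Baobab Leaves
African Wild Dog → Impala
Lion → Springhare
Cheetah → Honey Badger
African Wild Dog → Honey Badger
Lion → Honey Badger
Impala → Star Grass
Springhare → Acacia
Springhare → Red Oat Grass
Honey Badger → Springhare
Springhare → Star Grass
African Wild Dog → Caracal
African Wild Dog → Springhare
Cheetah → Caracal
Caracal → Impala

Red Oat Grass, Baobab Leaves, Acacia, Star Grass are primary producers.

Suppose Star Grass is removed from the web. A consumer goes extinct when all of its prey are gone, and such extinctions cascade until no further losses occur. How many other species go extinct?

3

Remove Star Grass.
Round 1: Impala (all prey gone) → extinct.
Round 2: Caracal (all prey gone) → extinct.
Round 3: Leopard (all prey gone) → extinct.
No further losses. Total secondary extinctions: 3.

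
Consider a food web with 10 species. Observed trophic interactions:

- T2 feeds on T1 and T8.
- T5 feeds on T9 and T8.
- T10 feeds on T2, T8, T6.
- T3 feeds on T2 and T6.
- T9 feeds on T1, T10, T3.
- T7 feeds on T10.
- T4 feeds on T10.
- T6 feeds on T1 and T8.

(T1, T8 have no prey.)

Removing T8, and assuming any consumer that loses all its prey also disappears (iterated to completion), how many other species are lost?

0

Remove T8.
Every predator of it retains at least one other prey: T2 still has T1; T6 still has T1; T10 still has T2, T6; T5 still has T9.
No consumer loses all prey, so no secondary extinctions occur.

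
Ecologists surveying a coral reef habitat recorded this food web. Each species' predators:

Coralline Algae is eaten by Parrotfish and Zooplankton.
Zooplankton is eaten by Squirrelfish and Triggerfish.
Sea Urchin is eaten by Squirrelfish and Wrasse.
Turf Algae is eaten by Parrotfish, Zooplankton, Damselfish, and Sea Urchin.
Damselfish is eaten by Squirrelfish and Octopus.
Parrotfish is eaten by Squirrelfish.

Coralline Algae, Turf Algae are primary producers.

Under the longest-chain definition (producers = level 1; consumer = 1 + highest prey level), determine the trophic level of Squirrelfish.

Trophic level 3

Coralline Algae is a producer → level 1.
Zooplankton eats Coralline Algae (level 1); other prey at levels: Turf Algae 1 → level 2.
Squirrelfish eats Zooplankton (level 2); other prey at levels: Parrotfish 2, Sea Urchin 2, Damselfish 2 → level 3.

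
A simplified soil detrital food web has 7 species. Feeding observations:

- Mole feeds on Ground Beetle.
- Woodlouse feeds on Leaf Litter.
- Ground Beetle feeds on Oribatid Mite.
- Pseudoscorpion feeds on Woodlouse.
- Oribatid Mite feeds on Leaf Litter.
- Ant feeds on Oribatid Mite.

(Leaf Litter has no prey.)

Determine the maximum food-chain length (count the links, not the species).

One longest chain: Leaf Litter → Oribatid Mite → Ground Beetle → Mole.
It has 4 species and 3 links.

3 links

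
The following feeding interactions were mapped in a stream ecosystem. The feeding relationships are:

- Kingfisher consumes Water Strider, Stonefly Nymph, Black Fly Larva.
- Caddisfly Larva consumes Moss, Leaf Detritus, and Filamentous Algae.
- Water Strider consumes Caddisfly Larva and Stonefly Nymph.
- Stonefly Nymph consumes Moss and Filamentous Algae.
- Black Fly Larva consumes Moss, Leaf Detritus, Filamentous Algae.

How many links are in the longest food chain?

One longest chain: Leaf Detritus → Caddisfly Larva → Water Strider → Kingfisher.
It has 4 species and 3 links.

3 links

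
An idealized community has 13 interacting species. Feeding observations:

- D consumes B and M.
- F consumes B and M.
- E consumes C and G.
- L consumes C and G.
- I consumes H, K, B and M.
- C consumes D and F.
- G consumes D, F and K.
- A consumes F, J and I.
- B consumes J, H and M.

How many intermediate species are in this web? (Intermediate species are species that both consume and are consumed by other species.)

Intermediate species (has both prey and predators): B, F, I, D, G, C.
Count: 6.

6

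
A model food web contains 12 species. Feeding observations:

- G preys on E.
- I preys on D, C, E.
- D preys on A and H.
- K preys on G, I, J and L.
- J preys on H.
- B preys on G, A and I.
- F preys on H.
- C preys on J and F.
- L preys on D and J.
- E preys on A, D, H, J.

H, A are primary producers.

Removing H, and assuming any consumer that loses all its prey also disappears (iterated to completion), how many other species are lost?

Remove H.
Round 1: J (all prey gone), F (all prey gone) → extinct.
Round 2: C (all prey gone) → extinct.
No further losses. Total secondary extinctions: 3.

3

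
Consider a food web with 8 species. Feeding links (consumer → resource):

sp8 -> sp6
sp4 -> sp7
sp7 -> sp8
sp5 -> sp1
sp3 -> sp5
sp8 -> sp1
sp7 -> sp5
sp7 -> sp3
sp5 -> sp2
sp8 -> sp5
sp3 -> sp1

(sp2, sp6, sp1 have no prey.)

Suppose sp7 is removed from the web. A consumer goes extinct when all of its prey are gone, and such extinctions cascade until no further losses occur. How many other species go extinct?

1

Remove sp7.
Round 1: sp4 (all prey gone) → extinct.
No further losses. Total secondary extinctions: 1.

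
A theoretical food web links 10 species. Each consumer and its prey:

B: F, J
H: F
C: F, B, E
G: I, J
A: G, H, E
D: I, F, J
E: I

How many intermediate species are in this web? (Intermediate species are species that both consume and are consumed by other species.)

Intermediate species (has both prey and predators): G, B, H, E.
Count: 4.

4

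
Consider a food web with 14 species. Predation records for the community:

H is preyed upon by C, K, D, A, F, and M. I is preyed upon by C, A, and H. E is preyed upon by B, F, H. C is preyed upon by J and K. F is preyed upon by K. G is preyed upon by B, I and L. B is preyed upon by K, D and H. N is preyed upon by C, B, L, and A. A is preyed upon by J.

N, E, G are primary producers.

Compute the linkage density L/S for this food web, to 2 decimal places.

There are L = 26 links among S = 14 species.
L/S = 26/14 = 1.8571 ≈ 1.86.

L/S = 1.86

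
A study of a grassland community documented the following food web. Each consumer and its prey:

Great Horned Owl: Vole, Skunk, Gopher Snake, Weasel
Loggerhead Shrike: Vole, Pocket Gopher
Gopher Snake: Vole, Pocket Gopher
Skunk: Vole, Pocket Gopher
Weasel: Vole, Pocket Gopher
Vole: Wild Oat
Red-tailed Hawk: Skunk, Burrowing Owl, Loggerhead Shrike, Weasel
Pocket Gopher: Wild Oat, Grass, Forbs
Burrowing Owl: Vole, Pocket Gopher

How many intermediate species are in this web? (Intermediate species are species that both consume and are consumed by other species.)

7

Intermediate species (has both prey and predators): Vole, Pocket Gopher, Skunk, Gopher Snake, Burrowing Owl, Loggerhead Shrike, Weasel.
Count: 7.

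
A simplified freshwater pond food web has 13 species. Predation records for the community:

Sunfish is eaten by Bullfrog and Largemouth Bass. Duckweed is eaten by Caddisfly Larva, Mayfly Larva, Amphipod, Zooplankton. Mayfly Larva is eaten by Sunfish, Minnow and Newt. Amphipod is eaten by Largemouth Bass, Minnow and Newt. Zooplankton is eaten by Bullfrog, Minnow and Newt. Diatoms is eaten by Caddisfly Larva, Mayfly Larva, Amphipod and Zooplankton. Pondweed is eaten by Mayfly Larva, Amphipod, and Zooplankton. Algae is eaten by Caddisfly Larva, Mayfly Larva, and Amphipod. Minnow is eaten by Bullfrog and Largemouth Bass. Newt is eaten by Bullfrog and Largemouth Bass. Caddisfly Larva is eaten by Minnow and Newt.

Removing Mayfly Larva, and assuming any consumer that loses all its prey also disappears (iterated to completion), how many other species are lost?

Remove Mayfly Larva.
Round 1: Sunfish (all prey gone) → extinct.
No further losses. Total secondary extinctions: 1.

1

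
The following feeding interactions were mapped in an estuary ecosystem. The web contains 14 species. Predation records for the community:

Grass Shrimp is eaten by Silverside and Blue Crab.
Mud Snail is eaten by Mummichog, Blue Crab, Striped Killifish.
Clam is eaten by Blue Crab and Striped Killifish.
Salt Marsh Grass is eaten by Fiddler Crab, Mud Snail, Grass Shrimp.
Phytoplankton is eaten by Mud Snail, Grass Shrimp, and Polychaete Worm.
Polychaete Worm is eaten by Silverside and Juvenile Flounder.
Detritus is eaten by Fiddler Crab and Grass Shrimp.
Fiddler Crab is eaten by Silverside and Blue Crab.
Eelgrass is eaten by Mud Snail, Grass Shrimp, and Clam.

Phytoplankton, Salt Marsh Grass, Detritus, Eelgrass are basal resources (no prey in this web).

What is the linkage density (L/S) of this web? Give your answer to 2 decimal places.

L/S = 1.57

There are L = 22 links among S = 14 species.
L/S = 22/14 = 1.5714 ≈ 1.57.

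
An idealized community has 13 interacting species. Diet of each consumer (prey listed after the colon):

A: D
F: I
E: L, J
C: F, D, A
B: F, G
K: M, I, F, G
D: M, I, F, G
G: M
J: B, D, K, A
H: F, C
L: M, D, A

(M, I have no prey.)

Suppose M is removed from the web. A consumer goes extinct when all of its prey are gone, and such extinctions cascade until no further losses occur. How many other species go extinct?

Remove M.
Round 1: G (all prey gone) → extinct.
No further losses. Total secondary extinctions: 1.

1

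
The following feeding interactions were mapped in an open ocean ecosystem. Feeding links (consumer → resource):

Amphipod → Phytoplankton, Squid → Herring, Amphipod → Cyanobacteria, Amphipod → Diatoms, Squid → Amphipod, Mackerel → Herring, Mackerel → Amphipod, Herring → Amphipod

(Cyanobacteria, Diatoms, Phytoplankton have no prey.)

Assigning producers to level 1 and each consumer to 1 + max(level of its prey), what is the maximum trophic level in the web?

4

Producers (level 1): Cyanobacteria, Diatoms, Phytoplankton.
Cyanobacteria → Amphipod → Herring → Squid gives Squid level 4.
No species has a prey at level 4, so no species reaches level 5.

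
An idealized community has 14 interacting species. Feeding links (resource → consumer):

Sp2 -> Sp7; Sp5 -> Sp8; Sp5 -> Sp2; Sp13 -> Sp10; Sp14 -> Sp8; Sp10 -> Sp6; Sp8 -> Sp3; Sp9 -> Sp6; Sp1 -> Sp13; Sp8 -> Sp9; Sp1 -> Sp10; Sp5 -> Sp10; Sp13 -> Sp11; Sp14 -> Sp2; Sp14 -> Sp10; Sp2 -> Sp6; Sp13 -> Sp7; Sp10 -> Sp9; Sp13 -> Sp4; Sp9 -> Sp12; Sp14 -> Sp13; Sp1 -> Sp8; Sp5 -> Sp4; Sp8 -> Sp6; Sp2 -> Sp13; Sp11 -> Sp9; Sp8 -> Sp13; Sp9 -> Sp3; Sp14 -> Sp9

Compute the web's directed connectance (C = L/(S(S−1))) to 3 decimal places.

C = 0.159

The web has S = 14 species and L = 29 feeding links.
C = L / (S(S−1)) = 29 / 182 = 0.1593 ≈ 0.159.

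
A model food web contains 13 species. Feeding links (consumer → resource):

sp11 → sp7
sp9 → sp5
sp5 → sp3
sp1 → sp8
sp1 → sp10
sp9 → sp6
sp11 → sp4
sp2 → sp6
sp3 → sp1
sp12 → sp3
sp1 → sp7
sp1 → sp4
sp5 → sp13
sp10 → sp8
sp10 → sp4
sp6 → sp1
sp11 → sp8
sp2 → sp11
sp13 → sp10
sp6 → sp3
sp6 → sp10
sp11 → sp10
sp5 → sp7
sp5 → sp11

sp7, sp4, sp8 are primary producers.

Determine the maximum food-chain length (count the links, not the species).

5 links

One longest chain: sp4 → sp10 → sp1 → sp3 → sp6 → sp2.
It has 6 species and 5 links.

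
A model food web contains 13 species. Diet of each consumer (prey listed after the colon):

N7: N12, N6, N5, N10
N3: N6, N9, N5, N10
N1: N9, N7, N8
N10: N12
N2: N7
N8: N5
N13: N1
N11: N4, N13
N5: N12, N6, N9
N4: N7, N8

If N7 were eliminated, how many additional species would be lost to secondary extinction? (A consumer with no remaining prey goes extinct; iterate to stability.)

1

Remove N7.
Round 1: N2 (all prey gone) → extinct.
No further losses. Total secondary extinctions: 1.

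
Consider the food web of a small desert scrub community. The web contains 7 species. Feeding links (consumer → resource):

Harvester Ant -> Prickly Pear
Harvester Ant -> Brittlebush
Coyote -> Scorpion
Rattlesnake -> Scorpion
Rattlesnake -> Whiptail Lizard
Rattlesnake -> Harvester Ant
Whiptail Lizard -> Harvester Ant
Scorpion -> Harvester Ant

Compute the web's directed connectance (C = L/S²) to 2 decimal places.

C = 0.16

The web has S = 7 species and L = 8 feeding links.
C = L / S² = 8 / 49 = 0.1633 ≈ 0.16.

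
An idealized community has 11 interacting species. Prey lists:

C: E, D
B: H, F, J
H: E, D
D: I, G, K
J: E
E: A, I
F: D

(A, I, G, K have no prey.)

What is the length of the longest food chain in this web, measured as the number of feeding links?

3 links

One longest chain: A → E → J → B.
It has 4 species and 3 links.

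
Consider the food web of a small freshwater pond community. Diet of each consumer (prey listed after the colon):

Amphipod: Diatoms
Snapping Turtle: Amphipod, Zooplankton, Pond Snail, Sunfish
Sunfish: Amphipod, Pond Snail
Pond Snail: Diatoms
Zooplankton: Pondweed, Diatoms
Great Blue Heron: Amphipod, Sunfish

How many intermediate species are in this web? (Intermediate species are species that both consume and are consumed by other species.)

4

Intermediate species (has both prey and predators): Amphipod, Zooplankton, Pond Snail, Sunfish.
Count: 4.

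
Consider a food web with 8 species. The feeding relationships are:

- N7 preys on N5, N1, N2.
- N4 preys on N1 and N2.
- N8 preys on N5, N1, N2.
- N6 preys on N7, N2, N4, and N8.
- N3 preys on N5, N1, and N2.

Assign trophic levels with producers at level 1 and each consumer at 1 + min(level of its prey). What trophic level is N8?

Trophic level 2

N5 is a producer → level 1.
N8 eats N5 → level 2.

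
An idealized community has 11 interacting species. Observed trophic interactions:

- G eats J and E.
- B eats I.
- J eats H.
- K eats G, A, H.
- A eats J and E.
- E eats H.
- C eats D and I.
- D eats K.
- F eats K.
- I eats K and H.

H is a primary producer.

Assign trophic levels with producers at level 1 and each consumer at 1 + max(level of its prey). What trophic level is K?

Trophic level 4

H is a producer → level 1.
J eats H → level 2.
A eats J (level 2); other prey at levels: E 2 → level 3.
K eats A (level 3); other prey at levels: H 1, G 3 → level 4.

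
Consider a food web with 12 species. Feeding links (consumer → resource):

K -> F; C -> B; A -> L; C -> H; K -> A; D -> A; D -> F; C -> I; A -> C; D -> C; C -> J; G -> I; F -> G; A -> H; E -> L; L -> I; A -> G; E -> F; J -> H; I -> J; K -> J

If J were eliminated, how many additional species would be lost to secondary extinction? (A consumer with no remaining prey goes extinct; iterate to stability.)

Remove J.
Round 1: I (all prey gone) → extinct.
Round 2: L (all prey gone), G (all prey gone) → extinct.
Round 3: F (all prey gone) → extinct.
Round 4: E (all prey gone) → extinct.
No further losses. Total secondary extinctions: 5.

5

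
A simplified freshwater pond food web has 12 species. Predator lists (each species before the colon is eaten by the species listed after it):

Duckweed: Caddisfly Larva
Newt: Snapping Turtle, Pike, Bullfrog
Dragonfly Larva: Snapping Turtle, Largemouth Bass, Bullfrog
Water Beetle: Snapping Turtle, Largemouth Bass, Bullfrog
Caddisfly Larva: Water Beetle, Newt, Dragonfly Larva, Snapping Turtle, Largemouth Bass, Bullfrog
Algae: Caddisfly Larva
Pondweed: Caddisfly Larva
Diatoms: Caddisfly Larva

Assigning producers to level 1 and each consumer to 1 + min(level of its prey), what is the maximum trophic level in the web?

4

Producers (level 1): Algae, Diatoms, Pondweed, Duckweed.
Following each consumer down to its lowest-level prey: Algae → Caddisfly Larva → Newt → Pike (levels 1 through 4).
All prey of Pike (Newt 3) are at level 3 or above, so Pike is at level 1 + 3 = 4.
Every consumer has at least one prey at level 3 or below, so none exceeds level 4.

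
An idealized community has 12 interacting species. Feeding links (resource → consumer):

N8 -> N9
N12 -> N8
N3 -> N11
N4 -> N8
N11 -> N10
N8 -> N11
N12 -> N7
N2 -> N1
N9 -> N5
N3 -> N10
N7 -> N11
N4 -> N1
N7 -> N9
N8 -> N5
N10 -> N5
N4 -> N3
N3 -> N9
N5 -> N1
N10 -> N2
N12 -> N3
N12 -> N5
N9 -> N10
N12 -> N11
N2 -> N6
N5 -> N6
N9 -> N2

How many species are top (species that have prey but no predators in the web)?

Top species (has prey, but nothing eats it): N6, N1.
Count: 2.

2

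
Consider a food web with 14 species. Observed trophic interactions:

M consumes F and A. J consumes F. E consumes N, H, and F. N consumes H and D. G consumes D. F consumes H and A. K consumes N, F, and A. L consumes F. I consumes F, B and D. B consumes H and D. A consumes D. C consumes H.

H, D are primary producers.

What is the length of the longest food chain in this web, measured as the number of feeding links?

3 links

One longest chain: D → A → F → I.
It has 4 species and 3 links.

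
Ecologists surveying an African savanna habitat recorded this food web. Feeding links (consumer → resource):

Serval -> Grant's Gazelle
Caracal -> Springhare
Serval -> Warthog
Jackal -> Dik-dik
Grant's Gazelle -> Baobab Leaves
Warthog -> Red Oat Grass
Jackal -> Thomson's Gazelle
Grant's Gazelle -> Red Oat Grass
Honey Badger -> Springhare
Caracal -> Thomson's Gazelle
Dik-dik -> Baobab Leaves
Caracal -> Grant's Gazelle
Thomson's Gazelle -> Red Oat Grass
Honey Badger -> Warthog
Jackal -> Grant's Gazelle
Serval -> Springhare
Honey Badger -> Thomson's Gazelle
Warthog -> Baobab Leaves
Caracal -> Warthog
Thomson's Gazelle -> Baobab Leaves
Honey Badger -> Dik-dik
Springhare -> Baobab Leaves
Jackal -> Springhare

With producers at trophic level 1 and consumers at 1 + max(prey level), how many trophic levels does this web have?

Producers (level 1): Red Oat Grass, Baobab Leaves.
Baobab Leaves → Dik-dik → Jackal gives Jackal level 3.
No species has a prey at level 3, so no species reaches level 4.

3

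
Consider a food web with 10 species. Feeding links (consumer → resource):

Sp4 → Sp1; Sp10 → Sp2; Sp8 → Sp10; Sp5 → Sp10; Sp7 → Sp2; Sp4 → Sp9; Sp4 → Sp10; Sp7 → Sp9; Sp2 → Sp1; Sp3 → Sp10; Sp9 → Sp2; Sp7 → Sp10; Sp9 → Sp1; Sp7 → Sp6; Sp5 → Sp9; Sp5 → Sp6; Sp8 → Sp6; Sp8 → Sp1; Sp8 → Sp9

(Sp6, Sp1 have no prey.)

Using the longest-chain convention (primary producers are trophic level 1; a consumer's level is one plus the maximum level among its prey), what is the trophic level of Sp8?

Trophic level 4

Sp1 is a producer → level 1.
Sp2 eats Sp1 → level 2.
Sp10 eats Sp2 → level 3.
Sp8 eats Sp10 (level 3); other prey at levels: Sp6 1, Sp1 1, Sp9 3 → level 4.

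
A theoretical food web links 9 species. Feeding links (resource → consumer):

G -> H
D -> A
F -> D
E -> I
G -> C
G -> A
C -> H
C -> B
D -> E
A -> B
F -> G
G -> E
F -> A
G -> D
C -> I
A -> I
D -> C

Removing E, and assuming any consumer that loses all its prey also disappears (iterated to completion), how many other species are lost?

0

Remove E.
Every predator of it retains at least one other prey: I still has C, A.
No consumer loses all prey, so no secondary extinctions occur.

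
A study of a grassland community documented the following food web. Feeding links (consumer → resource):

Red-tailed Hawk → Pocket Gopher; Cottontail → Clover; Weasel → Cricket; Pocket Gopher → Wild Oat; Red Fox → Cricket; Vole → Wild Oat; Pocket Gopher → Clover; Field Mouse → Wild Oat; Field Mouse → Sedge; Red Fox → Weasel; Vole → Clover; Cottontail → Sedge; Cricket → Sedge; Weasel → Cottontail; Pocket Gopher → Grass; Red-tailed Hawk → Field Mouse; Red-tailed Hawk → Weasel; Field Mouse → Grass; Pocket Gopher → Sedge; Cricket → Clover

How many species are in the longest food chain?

One longest chain: Sedge → Cricket → Weasel → Red Fox.
It has 4 species and 3 links.

4 species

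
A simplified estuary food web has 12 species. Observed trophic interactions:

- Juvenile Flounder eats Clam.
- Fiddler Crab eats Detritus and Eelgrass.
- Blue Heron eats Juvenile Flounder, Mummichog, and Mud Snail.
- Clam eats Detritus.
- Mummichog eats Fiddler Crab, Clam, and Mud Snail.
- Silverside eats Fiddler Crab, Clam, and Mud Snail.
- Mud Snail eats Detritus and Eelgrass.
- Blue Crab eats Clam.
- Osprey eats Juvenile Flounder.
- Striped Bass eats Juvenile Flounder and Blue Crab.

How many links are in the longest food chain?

One longest chain: Detritus → Clam → Juvenile Flounder → Osprey.
It has 4 species and 3 links.

3 links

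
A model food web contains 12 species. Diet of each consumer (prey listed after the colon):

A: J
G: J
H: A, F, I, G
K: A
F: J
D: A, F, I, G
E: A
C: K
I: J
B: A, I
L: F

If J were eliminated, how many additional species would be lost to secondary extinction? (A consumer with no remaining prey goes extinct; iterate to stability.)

11

Remove J.
Round 1: A (all prey gone), F (all prey gone), I (all prey gone), G (all prey gone) → extinct.
Round 2: H (all prey gone), K (all prey gone), E (all prey gone), D (all prey gone), B (all prey gone), L (all prey gone) → extinct.
Round 3: C (all prey gone) → extinct.
No further losses. Total secondary extinctions: 11.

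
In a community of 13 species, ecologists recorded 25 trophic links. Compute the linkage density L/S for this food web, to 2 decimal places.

L/S = 1.92

There are L = 25 links among S = 13 species.
L/S = 25/13 = 1.9231 ≈ 1.92.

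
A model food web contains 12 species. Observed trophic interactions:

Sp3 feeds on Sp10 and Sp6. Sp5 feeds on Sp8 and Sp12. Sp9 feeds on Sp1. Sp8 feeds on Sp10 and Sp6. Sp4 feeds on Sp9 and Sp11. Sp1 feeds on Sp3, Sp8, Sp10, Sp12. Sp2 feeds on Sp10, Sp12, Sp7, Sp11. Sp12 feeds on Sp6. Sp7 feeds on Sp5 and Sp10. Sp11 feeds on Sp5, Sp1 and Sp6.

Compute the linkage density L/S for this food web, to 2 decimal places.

L/S = 1.92

There are L = 23 links among S = 12 species.
L/S = 23/12 = 1.9167 ≈ 1.92.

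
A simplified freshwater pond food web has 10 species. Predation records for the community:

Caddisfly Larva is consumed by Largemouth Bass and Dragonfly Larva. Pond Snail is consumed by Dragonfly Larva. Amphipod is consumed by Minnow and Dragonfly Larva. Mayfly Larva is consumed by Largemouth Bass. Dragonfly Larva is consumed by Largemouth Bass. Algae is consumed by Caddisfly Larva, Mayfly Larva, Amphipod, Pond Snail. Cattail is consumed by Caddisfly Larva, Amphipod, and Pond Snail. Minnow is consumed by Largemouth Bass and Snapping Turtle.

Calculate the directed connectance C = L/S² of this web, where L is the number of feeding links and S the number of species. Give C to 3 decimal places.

The web has S = 10 species and L = 16 feeding links.
C = L / S² = 16 / 100 = 0.1600 ≈ 0.160.

C = 0.160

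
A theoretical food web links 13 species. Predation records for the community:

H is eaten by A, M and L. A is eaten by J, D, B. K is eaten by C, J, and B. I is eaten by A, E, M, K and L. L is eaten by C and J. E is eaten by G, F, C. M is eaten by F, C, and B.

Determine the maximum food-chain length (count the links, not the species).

One longest chain: I → E → F.
It has 3 species and 2 links.

2 links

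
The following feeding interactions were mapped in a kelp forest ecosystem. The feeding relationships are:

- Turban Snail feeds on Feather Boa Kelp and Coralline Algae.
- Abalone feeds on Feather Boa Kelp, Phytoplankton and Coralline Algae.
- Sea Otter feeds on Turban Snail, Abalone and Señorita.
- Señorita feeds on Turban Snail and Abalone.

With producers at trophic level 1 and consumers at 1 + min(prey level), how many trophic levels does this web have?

3

Producers (level 1): Coralline Algae, Feather Boa Kelp, Phytoplankton.
Following each consumer down to its lowest-level prey: Coralline Algae → Turban Snail → Sea Otter (levels 1 through 3).
All prey of Sea Otter (Turban Snail 2, Abalone 2, Señorita 3) are at level 2 or above, so Sea Otter is at level 1 + 2 = 3.
Every consumer has at least one prey at level 2 or below, so none exceeds level 3.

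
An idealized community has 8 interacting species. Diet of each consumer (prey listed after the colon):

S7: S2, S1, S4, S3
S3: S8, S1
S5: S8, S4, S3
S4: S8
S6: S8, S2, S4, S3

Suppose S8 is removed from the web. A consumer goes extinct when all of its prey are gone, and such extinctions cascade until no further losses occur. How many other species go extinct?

1

Remove S8.
Round 1: S4 (all prey gone) → extinct.
No further losses. Total secondary extinctions: 1.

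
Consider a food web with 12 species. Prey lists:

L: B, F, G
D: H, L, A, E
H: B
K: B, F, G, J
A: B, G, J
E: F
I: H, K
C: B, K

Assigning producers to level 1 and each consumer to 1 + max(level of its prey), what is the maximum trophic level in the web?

3

Producers (level 1): B, F, G, J.
B → H → I gives I level 3.
No species has a prey at level 3, so no species reaches level 4.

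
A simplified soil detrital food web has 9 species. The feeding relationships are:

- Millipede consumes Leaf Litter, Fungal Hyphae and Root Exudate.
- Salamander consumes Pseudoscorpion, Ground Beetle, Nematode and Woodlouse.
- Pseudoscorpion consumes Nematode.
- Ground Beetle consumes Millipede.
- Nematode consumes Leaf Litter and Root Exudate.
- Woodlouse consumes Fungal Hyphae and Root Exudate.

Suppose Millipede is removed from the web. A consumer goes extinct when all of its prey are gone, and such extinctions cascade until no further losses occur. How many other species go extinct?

Remove Millipede.
Round 1: Ground Beetle (all prey gone) → extinct.
No further losses. Total secondary extinctions: 1.

1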